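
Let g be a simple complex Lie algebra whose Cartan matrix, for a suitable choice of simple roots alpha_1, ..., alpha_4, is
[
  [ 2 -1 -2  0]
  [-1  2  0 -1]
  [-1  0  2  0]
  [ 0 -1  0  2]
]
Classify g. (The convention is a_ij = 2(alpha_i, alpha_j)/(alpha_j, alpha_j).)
The matrix has rank 4 with 2's on the diagonal. Reading the off-diagonal entries as Dynkin edges (a single edge where a_ij = a_ji = -1; a double or triple edge where a_ij * a_ji = 2 or 3), the diagram is a chain of 4 nodes with a double edge at one end; the terminal node there is the unique short simple root (B_4). One simple-root ordering that puts it in standard form is (alpha_4, alpha_2, alpha_1, alpha_3). So the algebra is type B_4, i.e. so(9).

B_4 (so(9))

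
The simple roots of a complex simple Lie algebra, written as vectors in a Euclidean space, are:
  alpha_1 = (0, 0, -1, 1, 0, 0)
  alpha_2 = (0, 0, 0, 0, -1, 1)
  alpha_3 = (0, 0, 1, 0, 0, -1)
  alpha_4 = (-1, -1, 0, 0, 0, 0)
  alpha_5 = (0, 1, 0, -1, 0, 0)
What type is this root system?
A_5

Compute the Cartan integers a_ij = 2(alpha_i, alpha_j)/(alpha_j, alpha_j); the resulting 5x5 Cartan matrix is
[[2, 0, -1, 0, -1], [0, 2, -1, 0, 0], [-1, -1, 2, 0, 0], [0, 0, 0, 2, -1], [-1, 0, 0, -1, 2]].
All simple roots have the same length, so the diagram is simply laced. The associated Dynkin diagram is a chain of 5 nodes with single edges (A_5), so the type is A_5 (the algebra sl(6)).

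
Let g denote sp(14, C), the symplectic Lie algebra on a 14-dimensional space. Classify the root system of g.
This is sp(14), which has dimension 14(14+1)/2 = 105 and rank 14/2 = 7. In the classification of classical Lie algebras, the symplectic algebra sp(2n) has type C_n; here n = 7, so the Dynkin diagram is a chain of 7 nodes with a double edge at one end; the terminal node there is the unique long simple root (C_7). Hence the type is C_7.

C_7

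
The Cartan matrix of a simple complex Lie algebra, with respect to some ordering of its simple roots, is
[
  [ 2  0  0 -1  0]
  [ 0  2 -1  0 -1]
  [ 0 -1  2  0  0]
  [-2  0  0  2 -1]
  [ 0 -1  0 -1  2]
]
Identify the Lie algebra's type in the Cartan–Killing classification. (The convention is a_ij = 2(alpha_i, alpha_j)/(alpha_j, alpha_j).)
B_5 (so(11))

The matrix has rank 5 with 2's on the diagonal. Reading the off-diagonal entries as Dynkin edges (a single edge where a_ij = a_ji = -1; a double or triple edge where a_ij * a_ji = 2 or 3), the diagram is a chain of 5 nodes with a double edge at one end; the terminal node there is the unique short simple root (B_5). One simple-root ordering that puts it in standard form is (alpha_3, alpha_2, alpha_5, alpha_4, alpha_1). So the algebra is type B_5, i.e. so(11).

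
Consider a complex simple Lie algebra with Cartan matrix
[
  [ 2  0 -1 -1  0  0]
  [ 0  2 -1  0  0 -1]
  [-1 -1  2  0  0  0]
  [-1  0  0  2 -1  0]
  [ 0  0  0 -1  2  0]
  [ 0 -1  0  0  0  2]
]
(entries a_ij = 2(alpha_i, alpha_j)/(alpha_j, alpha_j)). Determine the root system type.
A_6

The matrix has rank 6 with 2's on the diagonal. Reading the off-diagonal entries as Dynkin edges (a single edge where a_ij = a_ji = -1; a double or triple edge where a_ij * a_ji = 2 or 3), the diagram is a chain of 6 nodes with single edges (A_6). One simple-root ordering that puts it in standard form is (alpha_6, alpha_2, alpha_3, alpha_1, alpha_4, alpha_5). So the algebra is type A_6, i.e. sl(7).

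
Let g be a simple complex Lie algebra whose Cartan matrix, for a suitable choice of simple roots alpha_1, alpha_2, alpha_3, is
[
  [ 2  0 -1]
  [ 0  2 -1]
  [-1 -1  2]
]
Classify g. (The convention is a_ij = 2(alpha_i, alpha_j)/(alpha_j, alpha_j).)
A3

The matrix has rank 3 with 2's on the diagonal. Reading the off-diagonal entries as Dynkin edges (a single edge where a_ij = a_ji = -1; a double or triple edge where a_ij * a_ji = 2 or 3), the diagram is a chain of 3 nodes with single edges (A_3). One simple-root ordering that puts it in standard form is (alpha_2, alpha_3, alpha_1). So the algebra is type A_3, i.e. sl(4).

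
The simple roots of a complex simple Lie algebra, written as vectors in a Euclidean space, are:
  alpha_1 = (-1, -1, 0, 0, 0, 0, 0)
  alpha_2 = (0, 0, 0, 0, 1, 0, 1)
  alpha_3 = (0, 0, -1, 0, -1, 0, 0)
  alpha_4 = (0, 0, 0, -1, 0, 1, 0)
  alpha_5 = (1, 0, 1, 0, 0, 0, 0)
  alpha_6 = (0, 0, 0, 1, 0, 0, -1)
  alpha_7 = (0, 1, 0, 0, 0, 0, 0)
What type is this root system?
B_7 (so(15))

Compute the Cartan integers a_ij = 2(alpha_i, alpha_j)/(alpha_j, alpha_j); the resulting 7x7 Cartan matrix is
[[2, 0, 0, 0, -1, 0, -2], [0, 2, -1, 0, 0, -1, 0], [0, -1, 2, 0, -1, 0, 0], [0, 0, 0, 2, 0, -1, 0], [-1, 0, -1, 0, 2, 0, 0], [0, -1, 0, -1, 0, 2, 0], [-1, 0, 0, 0, 0, 0, 2]].
The roots have two lengths (squared-length ratio 2:1); the short ones are alpha_{7}. The associated Dynkin diagram is a chain of 7 nodes with a double edge at one end; the terminal node there is the unique short simple root (B_7), so the type is B_7 (the algebra so(15)).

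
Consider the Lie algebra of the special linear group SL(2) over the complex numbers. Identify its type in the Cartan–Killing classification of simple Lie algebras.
This is sl(2), which has dimension 2^2 - 1 = 3 and rank 2 - 1 = 1 (a Cartan subalgebra is the diagonal traceless matrices). In the classification of classical Lie algebras, the special linear algebra sl(n+1) has type A_n; here n = 1, so the Dynkin diagram is a chain of 1 nodes with single edges (A_1). Hence the type is A_1.

A_1 (sl(2))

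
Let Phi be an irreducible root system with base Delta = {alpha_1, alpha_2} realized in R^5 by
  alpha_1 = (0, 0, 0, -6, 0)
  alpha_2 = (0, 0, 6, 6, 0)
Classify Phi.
B2

Compute the Cartan integers a_ij = 2(alpha_i, alpha_j)/(alpha_j, alpha_j); the resulting 2x2 Cartan matrix is
[[2, -1], [-2, 2]].
The roots have two lengths (squared-length ratio 2:1); the short ones are alpha_{1}. The associated Dynkin diagram is a chain of 2 nodes with a double edge at one end; the terminal node there is the unique short simple root (B_2), so the type is B_2 (the algebra so(5)).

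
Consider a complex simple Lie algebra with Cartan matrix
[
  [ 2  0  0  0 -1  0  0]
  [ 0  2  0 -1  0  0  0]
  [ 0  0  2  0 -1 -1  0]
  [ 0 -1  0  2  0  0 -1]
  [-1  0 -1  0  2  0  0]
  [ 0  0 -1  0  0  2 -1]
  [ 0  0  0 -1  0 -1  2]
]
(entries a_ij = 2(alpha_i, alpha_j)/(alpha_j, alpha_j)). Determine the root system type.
A_7

The matrix has rank 7 with 2's on the diagonal. Reading the off-diagonal entries as Dynkin edges (a single edge where a_ij = a_ji = -1; a double or triple edge where a_ij * a_ji = 2 or 3), the diagram is a chain of 7 nodes with single edges (A_7). One simple-root ordering that puts it in standard form is (alpha_1, alpha_5, alpha_3, alpha_6, alpha_7, alpha_4, alpha_2). So the algebra is type A_7, i.e. sl(8).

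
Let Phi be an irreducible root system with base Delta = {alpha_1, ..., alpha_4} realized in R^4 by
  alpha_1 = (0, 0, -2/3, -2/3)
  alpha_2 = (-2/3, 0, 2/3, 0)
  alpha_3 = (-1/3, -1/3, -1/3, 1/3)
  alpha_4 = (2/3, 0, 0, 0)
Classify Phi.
F_4

Compute the Cartan integers a_ij = 2(alpha_i, alpha_j)/(alpha_j, alpha_j); the resulting 4x4 Cartan matrix is
[[2, -1, 0, 0], [-1, 2, 0, -2], [0, 0, 2, -1], [0, -1, -1, 2]].
The roots have two lengths (squared-length ratio 2:1); the short ones are alpha_{3,4}. The associated Dynkin diagram is a chain of 4 nodes with a double edge between the middle two (F_4), so the type is F_4.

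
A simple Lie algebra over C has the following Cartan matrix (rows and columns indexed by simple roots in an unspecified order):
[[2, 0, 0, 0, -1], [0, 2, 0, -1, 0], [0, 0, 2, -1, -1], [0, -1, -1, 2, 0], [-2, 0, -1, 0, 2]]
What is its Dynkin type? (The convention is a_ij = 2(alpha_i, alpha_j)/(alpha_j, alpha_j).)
type B_5

The matrix has rank 5 with 2's on the diagonal. Reading the off-diagonal entries as Dynkin edges (a single edge where a_ij = a_ji = -1; a double or triple edge where a_ij * a_ji = 2 or 3), the diagram is a chain of 5 nodes with a double edge at one end; the terminal node there is the unique short simple root (B_5). One simple-root ordering that puts it in standard form is (alpha_2, alpha_4, alpha_3, alpha_5, alpha_1). So the algebra is type B_5, i.e. so(11).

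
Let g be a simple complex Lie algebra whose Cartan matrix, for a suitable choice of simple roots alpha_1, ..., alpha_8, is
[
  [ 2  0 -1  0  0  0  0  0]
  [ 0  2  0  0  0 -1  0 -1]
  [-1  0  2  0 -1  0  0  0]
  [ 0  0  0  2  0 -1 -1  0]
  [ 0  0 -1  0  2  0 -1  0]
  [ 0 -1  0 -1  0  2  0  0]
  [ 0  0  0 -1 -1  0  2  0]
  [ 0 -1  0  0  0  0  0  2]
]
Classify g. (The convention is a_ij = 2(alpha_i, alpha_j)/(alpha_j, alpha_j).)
The matrix has rank 8 with 2's on the diagonal. Reading the off-diagonal entries as Dynkin edges (a single edge where a_ij = a_ji = -1; a double or triple edge where a_ij * a_ji = 2 or 3), the diagram is a chain of 8 nodes with single edges (A_8). One simple-root ordering that puts it in standard form is (alpha_1, alpha_3, alpha_5, alpha_7, alpha_4, alpha_6, alpha_2, alpha_8). So the algebra is type A_8, i.e. sl(9).

type A_8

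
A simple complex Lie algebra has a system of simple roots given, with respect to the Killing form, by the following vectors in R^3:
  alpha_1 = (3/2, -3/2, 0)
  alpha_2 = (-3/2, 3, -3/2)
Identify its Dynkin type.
G_2

Compute the Cartan integers a_ij = 2(alpha_i, alpha_j)/(alpha_j, alpha_j); the resulting 2x2 Cartan matrix is
[[2, -1], [-3, 2]].
The roots have two lengths (squared-length ratio 3:1); the short ones are alpha_{1}. The associated Dynkin diagram is two nodes joined by a triple edge (G_2), so the type is G_2.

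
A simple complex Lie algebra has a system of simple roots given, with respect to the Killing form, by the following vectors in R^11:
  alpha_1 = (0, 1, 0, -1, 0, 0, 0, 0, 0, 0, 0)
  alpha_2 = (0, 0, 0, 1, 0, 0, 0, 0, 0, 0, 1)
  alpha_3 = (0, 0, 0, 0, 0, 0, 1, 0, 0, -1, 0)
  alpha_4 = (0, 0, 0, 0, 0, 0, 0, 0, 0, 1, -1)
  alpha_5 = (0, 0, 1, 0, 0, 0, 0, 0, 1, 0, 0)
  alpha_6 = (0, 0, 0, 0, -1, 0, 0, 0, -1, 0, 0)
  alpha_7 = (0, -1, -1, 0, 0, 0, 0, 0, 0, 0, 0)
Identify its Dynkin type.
A_7 (sl(8))

Compute the Cartan integers a_ij = 2(alpha_i, alpha_j)/(alpha_j, alpha_j); the resulting 7x7 Cartan matrix is
[[2, -1, 0, 0, 0, 0, -1], [-1, 2, 0, -1, 0, 0, 0], [0, 0, 2, -1, 0, 0, 0], [0, -1, -1, 2, 0, 0, 0], [0, 0, 0, 0, 2, -1, -1], [0, 0, 0, 0, -1, 2, 0], [-1, 0, 0, 0, -1, 0, 2]].
All simple roots have the same length, so the diagram is simply laced. The associated Dynkin diagram is a chain of 7 nodes with single edges (A_7), so the type is A_7 (the algebra sl(8)).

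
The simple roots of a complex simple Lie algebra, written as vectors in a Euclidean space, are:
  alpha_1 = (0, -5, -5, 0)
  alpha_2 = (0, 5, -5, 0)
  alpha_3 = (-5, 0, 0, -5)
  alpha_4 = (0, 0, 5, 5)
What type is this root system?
Compute the Cartan integers a_ij = 2(alpha_i, alpha_j)/(alpha_j, alpha_j); the resulting 4x4 Cartan matrix is
[[2, 0, 0, -1], [0, 2, 0, -1], [0, 0, 2, -1], [-1, -1, -1, 2]].
All simple roots have the same length, so the diagram is simply laced. The associated Dynkin diagram is a chain of 2 nodes with a fork of two nodes at one end (D_4), so the type is D_4 (the algebra so(8)).

D4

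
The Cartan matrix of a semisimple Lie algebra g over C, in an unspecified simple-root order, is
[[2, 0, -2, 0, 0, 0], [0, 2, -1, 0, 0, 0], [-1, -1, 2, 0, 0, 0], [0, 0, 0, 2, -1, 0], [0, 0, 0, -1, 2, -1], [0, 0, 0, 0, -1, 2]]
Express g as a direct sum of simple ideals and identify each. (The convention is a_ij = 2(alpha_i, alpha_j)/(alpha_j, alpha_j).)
The diagram associated to this matrix has two connected components: the simple roots {alpha_4, alpha_5, alpha_6} form a chain of 3 nodes with single edges (A_3), and {alpha_1, alpha_2, alpha_3} form a chain of 3 nodes with a double edge at one end; the terminal node there is the unique long simple root (C_3). A semisimple Lie algebra decomposes uniquely as the direct sum of simple ideals, one per connected component of its Dynkin diagram, so g ≅ A_3 ⊕ C_3 (dimension 15 + 21 = 36).

type A_3 ⊕ type C_3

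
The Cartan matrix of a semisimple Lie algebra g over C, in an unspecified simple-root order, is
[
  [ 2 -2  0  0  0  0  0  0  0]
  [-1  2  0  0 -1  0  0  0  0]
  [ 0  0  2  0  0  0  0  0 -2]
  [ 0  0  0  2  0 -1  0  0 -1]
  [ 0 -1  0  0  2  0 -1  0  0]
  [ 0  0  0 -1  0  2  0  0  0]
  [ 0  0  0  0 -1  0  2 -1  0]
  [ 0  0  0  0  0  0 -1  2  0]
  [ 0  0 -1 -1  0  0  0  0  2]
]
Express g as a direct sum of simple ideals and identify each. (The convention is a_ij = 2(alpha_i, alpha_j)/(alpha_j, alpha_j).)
The diagram associated to this matrix has two connected components: the simple roots {alpha_3, alpha_4, alpha_6, alpha_9} form a chain of 4 nodes with a double edge at one end; the terminal node there is the unique long simple root (C_4), and {alpha_1, alpha_2, alpha_5, alpha_7, alpha_8} form a chain of 5 nodes with a double edge at one end; the terminal node there is the unique long simple root (C_5). A semisimple Lie algebra decomposes uniquely as the direct sum of simple ideals, one per connected component of its Dynkin diagram, so g ≅ C_4 ⊕ C_5 (dimension 36 + 55 = 91).

C4 + C5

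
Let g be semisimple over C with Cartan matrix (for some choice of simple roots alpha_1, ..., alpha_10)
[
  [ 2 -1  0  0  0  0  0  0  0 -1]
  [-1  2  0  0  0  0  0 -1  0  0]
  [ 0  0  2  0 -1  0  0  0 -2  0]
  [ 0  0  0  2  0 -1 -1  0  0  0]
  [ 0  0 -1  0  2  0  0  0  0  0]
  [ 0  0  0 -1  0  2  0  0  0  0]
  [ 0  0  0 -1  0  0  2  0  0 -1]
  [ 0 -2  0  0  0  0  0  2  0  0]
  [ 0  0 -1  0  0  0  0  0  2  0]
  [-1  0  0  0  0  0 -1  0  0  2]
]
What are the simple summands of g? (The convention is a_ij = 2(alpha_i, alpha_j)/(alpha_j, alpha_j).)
type B_3 + type C_7

The diagram associated to this matrix has two connected components: the simple roots {alpha_3, alpha_5, alpha_9} form a chain of 3 nodes with a double edge at one end; the terminal node there is the unique short simple root (B_3), and {alpha_1, alpha_2, alpha_4, alpha_6, alpha_7, alpha_8, alpha_10} form a chain of 7 nodes with a double edge at one end; the terminal node there is the unique long simple root (C_7). A semisimple Lie algebra decomposes uniquely as the direct sum of simple ideals, one per connected component of its Dynkin diagram, so g ≅ B_3 ⊕ C_7 (dimension 21 + 105 = 126).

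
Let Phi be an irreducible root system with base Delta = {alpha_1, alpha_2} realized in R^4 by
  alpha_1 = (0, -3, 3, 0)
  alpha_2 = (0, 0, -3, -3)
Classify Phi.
Compute the Cartan integers a_ij = 2(alpha_i, alpha_j)/(alpha_j, alpha_j); the resulting 2x2 Cartan matrix is
[[2, -1], [-1, 2]].
All simple roots have the same length, so the diagram is simply laced. The associated Dynkin diagram is a chain of 2 nodes with single edges (A_2), so the type is A_2 (the algebra sl(3)).

A2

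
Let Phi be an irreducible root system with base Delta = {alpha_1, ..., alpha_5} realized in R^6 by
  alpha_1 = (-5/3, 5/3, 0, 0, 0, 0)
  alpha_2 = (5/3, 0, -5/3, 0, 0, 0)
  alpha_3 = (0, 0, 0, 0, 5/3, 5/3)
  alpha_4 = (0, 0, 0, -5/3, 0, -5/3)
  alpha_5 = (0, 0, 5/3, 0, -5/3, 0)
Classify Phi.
Compute the Cartan integers a_ij = 2(alpha_i, alpha_j)/(alpha_j, alpha_j); the resulting 5x5 Cartan matrix is
[[2, -1, 0, 0, 0], [-1, 2, 0, 0, -1], [0, 0, 2, -1, -1], [0, 0, -1, 2, 0], [0, -1, -1, 0, 2]].
All simple roots have the same length, so the diagram is simply laced. The associated Dynkin diagram is a chain of 5 nodes with single edges (A_5), so the type is A_5 (the algebra sl(6)).

A_5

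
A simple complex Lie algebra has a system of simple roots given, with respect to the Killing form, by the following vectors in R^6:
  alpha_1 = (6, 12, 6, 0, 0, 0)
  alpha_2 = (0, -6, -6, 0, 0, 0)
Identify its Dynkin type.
Compute the Cartan integers a_ij = 2(alpha_i, alpha_j)/(alpha_j, alpha_j); the resulting 2x2 Cartan matrix is
[[2, -3], [-1, 2]].
The roots have two lengths (squared-length ratio 3:1); the short ones are alpha_{2}. The associated Dynkin diagram is two nodes joined by a triple edge (G_2), so the type is G_2.

type G_2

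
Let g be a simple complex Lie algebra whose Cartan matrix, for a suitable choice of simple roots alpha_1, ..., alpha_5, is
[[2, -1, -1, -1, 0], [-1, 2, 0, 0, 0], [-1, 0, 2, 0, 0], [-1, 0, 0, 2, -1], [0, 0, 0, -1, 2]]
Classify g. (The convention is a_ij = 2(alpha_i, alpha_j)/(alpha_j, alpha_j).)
The matrix has rank 5 with 2's on the diagonal. Reading the off-diagonal entries as Dynkin edges (a single edge where a_ij = a_ji = -1; a double or triple edge where a_ij * a_ji = 2 or 3), the diagram is a chain of 3 nodes with a fork of two nodes at one end (D_5). One simple-root ordering that puts it in standard form is (alpha_5, alpha_4, alpha_1, alpha_2, alpha_3). So the algebra is type D_5, i.e. so(10).

D_5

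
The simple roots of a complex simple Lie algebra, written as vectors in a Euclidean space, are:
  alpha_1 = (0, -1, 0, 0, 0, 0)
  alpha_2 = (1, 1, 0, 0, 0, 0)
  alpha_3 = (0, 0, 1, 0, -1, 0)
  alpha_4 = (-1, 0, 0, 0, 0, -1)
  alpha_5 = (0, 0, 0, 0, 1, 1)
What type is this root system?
B_5

Compute the Cartan integers a_ij = 2(alpha_i, alpha_j)/(alpha_j, alpha_j); the resulting 5x5 Cartan matrix is
[[2, -1, 0, 0, 0], [-2, 2, 0, -1, 0], [0, 0, 2, 0, -1], [0, -1, 0, 2, -1], [0, 0, -1, -1, 2]].
The roots have two lengths (squared-length ratio 2:1); the short ones are alpha_{1}. The associated Dynkin diagram is a chain of 5 nodes with a double edge at one end; the terminal node there is the unique short simple root (B_5), so the type is B_5 (the algebra so(11)).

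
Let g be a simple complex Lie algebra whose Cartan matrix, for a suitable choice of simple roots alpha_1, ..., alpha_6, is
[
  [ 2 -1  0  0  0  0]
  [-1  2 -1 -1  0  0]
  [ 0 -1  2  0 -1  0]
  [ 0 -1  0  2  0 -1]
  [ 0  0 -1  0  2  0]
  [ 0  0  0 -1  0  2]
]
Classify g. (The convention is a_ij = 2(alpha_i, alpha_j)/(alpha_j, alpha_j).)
E_6

The matrix has rank 6 with 2's on the diagonal. Reading the off-diagonal entries as Dynkin edges (a single edge where a_ij = a_ji = -1; a double or triple edge where a_ij * a_ji = 2 or 3), the diagram is a chain of 5 nodes with one extra node attached to the third node from one end (E_6). One simple-root ordering that puts it in standard form is (alpha_6, alpha_1, alpha_4, alpha_2, alpha_3, alpha_5). So the algebra is type E_6.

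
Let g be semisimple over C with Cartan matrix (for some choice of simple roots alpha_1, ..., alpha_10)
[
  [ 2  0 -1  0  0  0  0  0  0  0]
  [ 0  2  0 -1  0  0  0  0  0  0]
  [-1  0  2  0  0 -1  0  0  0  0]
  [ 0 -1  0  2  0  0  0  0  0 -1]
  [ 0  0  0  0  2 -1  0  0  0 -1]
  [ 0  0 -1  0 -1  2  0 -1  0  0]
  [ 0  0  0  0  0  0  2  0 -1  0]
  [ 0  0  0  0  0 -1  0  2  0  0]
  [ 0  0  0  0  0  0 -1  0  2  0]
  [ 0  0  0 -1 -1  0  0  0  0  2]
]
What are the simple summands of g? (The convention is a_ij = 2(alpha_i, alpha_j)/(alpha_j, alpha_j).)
The diagram associated to this matrix has two connected components: the simple roots {alpha_7, alpha_9} form a chain of 2 nodes with single edges (A_2), and {alpha_1, alpha_2, alpha_3, alpha_4, alpha_5, alpha_6, alpha_8, alpha_10} form a chain of 7 nodes with one extra node attached to the third node from one end (E_8). A semisimple Lie algebra decomposes uniquely as the direct sum of simple ideals, one per connected component of its Dynkin diagram, so g ≅ A_2 ⊕ E_8 (dimension 8 + 248 = 256).

A2 + E8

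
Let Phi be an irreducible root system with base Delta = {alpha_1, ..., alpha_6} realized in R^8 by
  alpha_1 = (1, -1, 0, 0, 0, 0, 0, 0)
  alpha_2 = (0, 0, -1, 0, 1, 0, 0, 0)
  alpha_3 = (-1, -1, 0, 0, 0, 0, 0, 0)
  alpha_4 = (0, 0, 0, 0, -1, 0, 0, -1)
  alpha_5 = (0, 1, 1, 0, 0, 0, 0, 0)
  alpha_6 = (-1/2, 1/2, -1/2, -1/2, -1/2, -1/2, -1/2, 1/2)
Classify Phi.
Compute the Cartan integers a_ij = 2(alpha_i, alpha_j)/(alpha_j, alpha_j); the resulting 6x6 Cartan matrix is
[[2, 0, 0, 0, -1, -1], [0, 2, 0, -1, -1, 0], [0, 0, 2, 0, -1, 0], [0, -1, 0, 2, 0, 0], [-1, -1, -1, 0, 2, 0], [-1, 0, 0, 0, 0, 2]].
All simple roots have the same length, so the diagram is simply laced. The associated Dynkin diagram is a chain of 5 nodes with one extra node attached to the third node from one end (E_6), so the type is E_6.

E_6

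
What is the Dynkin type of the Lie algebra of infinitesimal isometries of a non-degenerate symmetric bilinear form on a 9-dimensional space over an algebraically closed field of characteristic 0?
This is so(9) with 9 odd, which has dimension 9(9-1)/2 = 36 and rank (9-1)/2 = 4. In the classification of classical Lie algebras, the orthogonal algebra so(2n+1) in an odd number of variables has type B_n; here n = 4, so the Dynkin diagram is a chain of 4 nodes with a double edge at one end; the terminal node there is the unique short simple root (B_4). Hence the type is B_4.

B_4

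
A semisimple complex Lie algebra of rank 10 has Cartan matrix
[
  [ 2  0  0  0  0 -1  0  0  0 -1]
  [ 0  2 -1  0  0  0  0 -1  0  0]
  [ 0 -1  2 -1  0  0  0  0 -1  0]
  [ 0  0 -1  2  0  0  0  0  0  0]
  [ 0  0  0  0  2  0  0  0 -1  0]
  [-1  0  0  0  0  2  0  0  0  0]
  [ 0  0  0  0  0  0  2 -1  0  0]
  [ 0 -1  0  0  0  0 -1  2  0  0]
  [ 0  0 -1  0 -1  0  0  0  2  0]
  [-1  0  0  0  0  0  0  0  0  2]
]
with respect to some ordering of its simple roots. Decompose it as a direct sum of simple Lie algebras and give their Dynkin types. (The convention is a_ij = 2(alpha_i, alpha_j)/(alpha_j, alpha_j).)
The diagram associated to this matrix has two connected components: the simple roots {alpha_1, alpha_6, alpha_10} form a chain of 3 nodes with single edges (A_3), and {alpha_2, alpha_3, alpha_4, alpha_5, alpha_7, alpha_8, alpha_9} form a chain of 6 nodes with one extra node attached to the third node from one end (E_7). A semisimple Lie algebra decomposes uniquely as the direct sum of simple ideals, one per connected component of its Dynkin diagram, so g ≅ A_3 ⊕ E_7 (dimension 15 + 133 = 148).

type A_3 + type E_7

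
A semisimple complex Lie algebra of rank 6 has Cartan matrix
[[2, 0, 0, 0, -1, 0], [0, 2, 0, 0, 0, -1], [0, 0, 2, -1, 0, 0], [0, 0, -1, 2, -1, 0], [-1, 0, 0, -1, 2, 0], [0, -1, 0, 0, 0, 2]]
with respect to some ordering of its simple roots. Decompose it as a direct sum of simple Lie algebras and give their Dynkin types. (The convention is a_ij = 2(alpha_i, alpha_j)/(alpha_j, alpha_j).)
A2 ⊕ A4

The diagram associated to this matrix has two connected components: the simple roots {alpha_2, alpha_6} form a chain of 2 nodes with single edges (A_2), and {alpha_1, alpha_3, alpha_4, alpha_5} form a chain of 4 nodes with single edges (A_4). A semisimple Lie algebra decomposes uniquely as the direct sum of simple ideals, one per connected component of its Dynkin diagram, so g ≅ A_2 ⊕ A_4 (dimension 8 + 24 = 32).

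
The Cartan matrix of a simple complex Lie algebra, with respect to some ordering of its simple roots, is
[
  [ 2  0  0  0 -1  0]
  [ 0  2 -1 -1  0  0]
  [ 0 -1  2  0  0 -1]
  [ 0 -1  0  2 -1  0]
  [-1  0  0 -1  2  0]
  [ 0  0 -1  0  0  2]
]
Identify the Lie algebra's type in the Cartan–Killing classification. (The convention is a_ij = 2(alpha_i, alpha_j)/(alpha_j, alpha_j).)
The matrix has rank 6 with 2's on the diagonal. Reading the off-diagonal entries as Dynkin edges (a single edge where a_ij = a_ji = -1; a double or triple edge where a_ij * a_ji = 2 or 3), the diagram is a chain of 6 nodes with single edges (A_6). One simple-root ordering that puts it in standard form is (alpha_1, alpha_5, alpha_4, alpha_2, alpha_3, alpha_6). So the algebra is type A_6, i.e. sl(7).

type A_6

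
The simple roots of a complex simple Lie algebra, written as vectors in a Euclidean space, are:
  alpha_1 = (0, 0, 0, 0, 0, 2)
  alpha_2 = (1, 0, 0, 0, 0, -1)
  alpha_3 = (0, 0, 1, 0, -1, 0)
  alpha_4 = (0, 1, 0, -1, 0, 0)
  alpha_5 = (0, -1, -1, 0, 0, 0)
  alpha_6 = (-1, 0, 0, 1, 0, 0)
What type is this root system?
type C_6

Compute the Cartan integers a_ij = 2(alpha_i, alpha_j)/(alpha_j, alpha_j); the resulting 6x6 Cartan matrix is
[[2, -2, 0, 0, 0, 0], [-1, 2, 0, 0, 0, -1], [0, 0, 2, 0, -1, 0], [0, 0, 0, 2, -1, -1], [0, 0, -1, -1, 2, 0], [0, -1, 0, -1, 0, 2]].
The roots have two lengths (squared-length ratio 2:1); the short ones are alpha_{2,3,4,5,6}. The associated Dynkin diagram is a chain of 6 nodes with a double edge at one end; the terminal node there is the unique long simple root (C_6), so the type is C_6 (the algebra sp(12)).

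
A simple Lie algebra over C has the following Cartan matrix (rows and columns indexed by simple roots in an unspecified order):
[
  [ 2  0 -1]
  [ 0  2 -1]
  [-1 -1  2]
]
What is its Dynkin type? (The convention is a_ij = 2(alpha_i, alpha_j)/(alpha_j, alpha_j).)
The matrix has rank 3 with 2's on the diagonal. Reading the off-diagonal entries as Dynkin edges (a single edge where a_ij = a_ji = -1; a double or triple edge where a_ij * a_ji = 2 or 3), the diagram is a chain of 3 nodes with single edges (A_3). One simple-root ordering that puts it in standard form is (alpha_2, alpha_3, alpha_1). So the algebra is type A_3, i.e. sl(4).

type A_3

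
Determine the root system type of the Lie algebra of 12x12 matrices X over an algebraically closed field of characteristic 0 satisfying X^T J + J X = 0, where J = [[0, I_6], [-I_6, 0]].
C_6 (sp(12))

This is sp(12), which has dimension 12(12+1)/2 = 78 and rank 12/2 = 6. In the classification of classical Lie algebras, the symplectic algebra sp(2n) has type C_n; here n = 6, so the Dynkin diagram is a chain of 6 nodes with a double edge at one end; the terminal node there is the unique long simple root (C_6). Hence the type is C_6.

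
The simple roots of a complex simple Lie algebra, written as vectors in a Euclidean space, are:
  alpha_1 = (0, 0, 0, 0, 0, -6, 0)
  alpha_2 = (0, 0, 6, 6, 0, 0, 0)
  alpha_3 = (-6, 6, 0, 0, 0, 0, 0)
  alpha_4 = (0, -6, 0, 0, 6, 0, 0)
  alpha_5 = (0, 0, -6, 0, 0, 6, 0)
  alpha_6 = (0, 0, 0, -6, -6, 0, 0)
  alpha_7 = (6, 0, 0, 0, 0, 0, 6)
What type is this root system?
Compute the Cartan integers a_ij = 2(alpha_i, alpha_j)/(alpha_j, alpha_j); the resulting 7x7 Cartan matrix is
[[2, 0, 0, 0, -1, 0, 0], [0, 2, 0, 0, -1, -1, 0], [0, 0, 2, -1, 0, 0, -1], [0, 0, -1, 2, 0, -1, 0], [-2, -1, 0, 0, 2, 0, 0], [0, -1, 0, -1, 0, 2, 0], [0, 0, -1, 0, 0, 0, 2]].
The roots have two lengths (squared-length ratio 2:1); the short ones are alpha_{1}. The associated Dynkin diagram is a chain of 7 nodes with a double edge at one end; the terminal node there is the unique short simple root (B_7), so the type is B_7 (the algebra so(15)).

B_7 (so(15))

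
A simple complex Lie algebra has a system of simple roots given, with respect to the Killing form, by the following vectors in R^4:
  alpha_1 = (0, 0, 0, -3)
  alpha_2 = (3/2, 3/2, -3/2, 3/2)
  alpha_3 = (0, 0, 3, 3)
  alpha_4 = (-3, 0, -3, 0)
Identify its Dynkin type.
Compute the Cartan integers a_ij = 2(alpha_i, alpha_j)/(alpha_j, alpha_j); the resulting 4x4 Cartan matrix is
[[2, -1, -1, 0], [-1, 2, 0, 0], [-2, 0, 2, -1], [0, 0, -1, 2]].
The roots have two lengths (squared-length ratio 2:1); the short ones are alpha_{1,2}. The associated Dynkin diagram is a chain of 4 nodes with a double edge between the middle two (F_4), so the type is F_4.

F_4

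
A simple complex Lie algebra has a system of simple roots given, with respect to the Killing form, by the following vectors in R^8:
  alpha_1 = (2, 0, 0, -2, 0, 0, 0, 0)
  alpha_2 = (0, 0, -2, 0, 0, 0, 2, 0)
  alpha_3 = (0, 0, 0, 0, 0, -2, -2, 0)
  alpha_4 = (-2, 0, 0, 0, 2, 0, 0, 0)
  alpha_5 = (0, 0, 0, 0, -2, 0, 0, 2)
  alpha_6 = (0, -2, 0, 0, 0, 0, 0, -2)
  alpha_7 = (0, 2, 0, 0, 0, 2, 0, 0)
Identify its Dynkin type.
A7

Compute the Cartan integers a_ij = 2(alpha_i, alpha_j)/(alpha_j, alpha_j); the resulting 7x7 Cartan matrix is
[[2, 0, 0, -1, 0, 0, 0], [0, 2, -1, 0, 0, 0, 0], [0, -1, 2, 0, 0, 0, -1], [-1, 0, 0, 2, -1, 0, 0], [0, 0, 0, -1, 2, -1, 0], [0, 0, 0, 0, -1, 2, -1], [0, 0, -1, 0, 0, -1, 2]].
All simple roots have the same length, so the diagram is simply laced. The associated Dynkin diagram is a chain of 7 nodes with single edges (A_7), so the type is A_7 (the algebra sl(8)).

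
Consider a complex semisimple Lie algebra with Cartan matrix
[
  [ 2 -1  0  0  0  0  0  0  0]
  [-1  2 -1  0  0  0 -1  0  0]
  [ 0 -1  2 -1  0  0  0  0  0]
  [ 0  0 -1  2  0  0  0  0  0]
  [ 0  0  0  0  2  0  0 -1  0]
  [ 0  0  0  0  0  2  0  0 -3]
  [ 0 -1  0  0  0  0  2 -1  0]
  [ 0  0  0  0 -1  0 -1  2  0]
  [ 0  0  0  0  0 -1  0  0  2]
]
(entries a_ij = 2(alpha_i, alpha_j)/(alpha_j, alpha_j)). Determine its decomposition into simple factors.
The diagram associated to this matrix has two connected components: the simple roots {alpha_1, alpha_2, alpha_3, alpha_4, alpha_5, alpha_7, alpha_8} form a chain of 6 nodes with one extra node attached to the third node from one end (E_7), and {alpha_6, alpha_9} form two nodes joined by a triple edge (G_2). A semisimple Lie algebra decomposes uniquely as the direct sum of simple ideals, one per connected component of its Dynkin diagram, so g ≅ E_7 ⊕ G_2 (dimension 133 + 14 = 147).

E_7 + G_2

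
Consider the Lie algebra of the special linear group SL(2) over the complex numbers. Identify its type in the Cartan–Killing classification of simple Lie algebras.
This is sl(2), which has dimension 2^2 - 1 = 3 and rank 2 - 1 = 1 (a Cartan subalgebra is the diagonal traceless matrices). In the classification of classical Lie algebras, the special linear algebra sl(n+1) has type A_n; here n = 1, so the Dynkin diagram is a chain of 1 nodes with single edges (A_1). Hence the type is A_1.

type A_1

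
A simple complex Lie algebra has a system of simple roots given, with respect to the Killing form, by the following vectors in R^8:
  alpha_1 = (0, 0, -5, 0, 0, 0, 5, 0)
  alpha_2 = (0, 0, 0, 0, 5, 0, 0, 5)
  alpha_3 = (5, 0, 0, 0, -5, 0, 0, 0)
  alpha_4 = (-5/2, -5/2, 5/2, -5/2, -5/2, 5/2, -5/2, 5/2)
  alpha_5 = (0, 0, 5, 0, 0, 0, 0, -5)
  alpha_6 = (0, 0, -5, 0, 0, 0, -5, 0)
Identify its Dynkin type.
E_6

Compute the Cartan integers a_ij = 2(alpha_i, alpha_j)/(alpha_j, alpha_j); the resulting 6x6 Cartan matrix is
[[2, 0, 0, -1, -1, 0], [0, 2, -1, 0, -1, 0], [0, -1, 2, 0, 0, 0], [-1, 0, 0, 2, 0, 0], [-1, -1, 0, 0, 2, -1], [0, 0, 0, 0, -1, 2]].
All simple roots have the same length, so the diagram is simply laced. The associated Dynkin diagram is a chain of 5 nodes with one extra node attached to the third node from one end (E_6), so the type is E_6.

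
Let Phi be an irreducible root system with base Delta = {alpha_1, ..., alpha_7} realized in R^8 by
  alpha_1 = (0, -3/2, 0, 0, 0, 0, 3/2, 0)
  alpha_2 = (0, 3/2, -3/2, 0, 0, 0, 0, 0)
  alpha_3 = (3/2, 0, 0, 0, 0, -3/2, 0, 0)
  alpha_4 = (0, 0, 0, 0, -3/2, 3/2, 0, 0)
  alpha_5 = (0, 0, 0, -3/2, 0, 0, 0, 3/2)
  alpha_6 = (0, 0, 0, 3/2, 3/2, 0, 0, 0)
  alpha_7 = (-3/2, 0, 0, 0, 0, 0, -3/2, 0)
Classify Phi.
A_7 (sl(8))

Compute the Cartan integers a_ij = 2(alpha_i, alpha_j)/(alpha_j, alpha_j); the resulting 7x7 Cartan matrix is
[[2, -1, 0, 0, 0, 0, -1], [-1, 2, 0, 0, 0, 0, 0], [0, 0, 2, -1, 0, 0, -1], [0, 0, -1, 2, 0, -1, 0], [0, 0, 0, 0, 2, -1, 0], [0, 0, 0, -1, -1, 2, 0], [-1, 0, -1, 0, 0, 0, 2]].
All simple roots have the same length, so the diagram is simply laced. The associated Dynkin diagram is a chain of 7 nodes with single edges (A_7), so the type is A_7 (the algebra sl(8)).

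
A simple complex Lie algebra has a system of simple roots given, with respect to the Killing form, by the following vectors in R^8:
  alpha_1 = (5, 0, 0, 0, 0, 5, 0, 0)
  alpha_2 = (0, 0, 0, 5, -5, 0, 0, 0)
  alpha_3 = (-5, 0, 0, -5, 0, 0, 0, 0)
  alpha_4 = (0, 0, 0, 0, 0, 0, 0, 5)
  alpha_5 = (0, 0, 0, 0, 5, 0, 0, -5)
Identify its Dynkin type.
Compute the Cartan integers a_ij = 2(alpha_i, alpha_j)/(alpha_j, alpha_j); the resulting 5x5 Cartan matrix is
[[2, 0, -1, 0, 0], [0, 2, -1, 0, -1], [-1, -1, 2, 0, 0], [0, 0, 0, 2, -1], [0, -1, 0, -2, 2]].
The roots have two lengths (squared-length ratio 2:1); the short ones are alpha_{4}. The associated Dynkin diagram is a chain of 5 nodes with a double edge at one end; the terminal node there is the unique short simple root (B_5), so the type is B_5 (the algebra so(11)).

B_5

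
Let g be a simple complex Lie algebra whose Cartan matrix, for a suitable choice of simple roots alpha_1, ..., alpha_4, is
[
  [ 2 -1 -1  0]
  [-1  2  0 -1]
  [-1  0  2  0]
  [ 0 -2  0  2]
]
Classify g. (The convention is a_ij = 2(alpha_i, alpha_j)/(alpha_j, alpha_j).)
The matrix has rank 4 with 2's on the diagonal. Reading the off-diagonal entries as Dynkin edges (a single edge where a_ij = a_ji = -1; a double or triple edge where a_ij * a_ji = 2 or 3), the diagram is a chain of 4 nodes with a double edge at one end; the terminal node there is the unique long simple root (C_4). One simple-root ordering that puts it in standard form is (alpha_3, alpha_1, alpha_2, alpha_4). So the algebra is type C_4, i.e. sp(8).

C_4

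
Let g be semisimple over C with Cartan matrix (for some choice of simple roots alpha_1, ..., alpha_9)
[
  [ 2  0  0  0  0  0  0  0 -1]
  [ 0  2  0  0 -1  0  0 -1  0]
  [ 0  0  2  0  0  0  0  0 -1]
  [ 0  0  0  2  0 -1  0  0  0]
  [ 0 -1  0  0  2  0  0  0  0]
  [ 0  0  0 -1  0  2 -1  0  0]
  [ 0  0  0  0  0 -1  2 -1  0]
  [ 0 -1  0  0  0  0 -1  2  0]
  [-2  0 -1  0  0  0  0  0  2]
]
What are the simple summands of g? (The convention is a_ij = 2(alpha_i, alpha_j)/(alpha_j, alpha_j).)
The diagram associated to this matrix has two connected components: the simple roots {alpha_2, alpha_4, alpha_5, alpha_6, alpha_7, alpha_8} form a chain of 6 nodes with single edges (A_6), and {alpha_1, alpha_3, alpha_9} form a chain of 3 nodes with a double edge at one end; the terminal node there is the unique short simple root (B_3). A semisimple Lie algebra decomposes uniquely as the direct sum of simple ideals, one per connected component of its Dynkin diagram, so g ≅ A_6 ⊕ B_3 (dimension 48 + 21 = 69).

A_6 (sl(7)) ⊕ B_3 (so(7))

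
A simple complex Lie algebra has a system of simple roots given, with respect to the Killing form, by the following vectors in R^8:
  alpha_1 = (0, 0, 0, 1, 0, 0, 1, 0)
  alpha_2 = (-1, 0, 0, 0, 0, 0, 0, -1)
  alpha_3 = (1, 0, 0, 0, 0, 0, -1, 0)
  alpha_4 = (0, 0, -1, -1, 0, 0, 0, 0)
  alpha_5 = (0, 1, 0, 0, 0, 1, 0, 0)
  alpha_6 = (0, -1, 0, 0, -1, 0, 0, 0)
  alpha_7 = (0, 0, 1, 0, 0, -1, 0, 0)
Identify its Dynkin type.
A_7 (sl(8))

Compute the Cartan integers a_ij = 2(alpha_i, alpha_j)/(alpha_j, alpha_j); the resulting 7x7 Cartan matrix is
[[2, 0, -1, -1, 0, 0, 0], [0, 2, -1, 0, 0, 0, 0], [-1, -1, 2, 0, 0, 0, 0], [-1, 0, 0, 2, 0, 0, -1], [0, 0, 0, 0, 2, -1, -1], [0, 0, 0, 0, -1, 2, 0], [0, 0, 0, -1, -1, 0, 2]].
All simple roots have the same length, so the diagram is simply laced. The associated Dynkin diagram is a chain of 7 nodes with single edges (A_7), so the type is A_7 (the algebra sl(8)).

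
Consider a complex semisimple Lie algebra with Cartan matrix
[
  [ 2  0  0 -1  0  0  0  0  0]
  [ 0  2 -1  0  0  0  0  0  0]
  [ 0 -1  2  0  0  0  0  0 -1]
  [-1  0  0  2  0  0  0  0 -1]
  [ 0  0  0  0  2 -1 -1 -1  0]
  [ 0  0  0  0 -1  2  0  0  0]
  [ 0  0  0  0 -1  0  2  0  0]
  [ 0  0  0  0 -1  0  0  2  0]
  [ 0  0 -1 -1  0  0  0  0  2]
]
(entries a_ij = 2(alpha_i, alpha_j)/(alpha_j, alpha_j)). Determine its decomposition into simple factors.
A_5 + D_4

The diagram associated to this matrix has two connected components: the simple roots {alpha_1, alpha_2, alpha_3, alpha_4, alpha_9} form a chain of 5 nodes with single edges (A_5), and {alpha_5, alpha_6, alpha_7, alpha_8} form a chain of 2 nodes with a fork of two nodes at one end (D_4). A semisimple Lie algebra decomposes uniquely as the direct sum of simple ideals, one per connected component of its Dynkin diagram, so g ≅ A_5 ⊕ D_4 (dimension 35 + 28 = 63).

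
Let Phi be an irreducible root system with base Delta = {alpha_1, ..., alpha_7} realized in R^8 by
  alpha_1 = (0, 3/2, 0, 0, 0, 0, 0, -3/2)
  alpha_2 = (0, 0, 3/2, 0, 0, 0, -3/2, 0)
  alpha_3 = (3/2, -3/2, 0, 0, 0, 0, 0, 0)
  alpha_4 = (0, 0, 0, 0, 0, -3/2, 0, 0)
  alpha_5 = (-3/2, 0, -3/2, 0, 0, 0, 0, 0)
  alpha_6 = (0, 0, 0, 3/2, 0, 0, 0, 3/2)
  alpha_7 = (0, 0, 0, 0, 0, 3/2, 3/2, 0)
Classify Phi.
B7

Compute the Cartan integers a_ij = 2(alpha_i, alpha_j)/(alpha_j, alpha_j); the resulting 7x7 Cartan matrix is
[[2, 0, -1, 0, 0, -1, 0], [0, 2, 0, 0, -1, 0, -1], [-1, 0, 2, 0, -1, 0, 0], [0, 0, 0, 2, 0, 0, -1], [0, -1, -1, 0, 2, 0, 0], [-1, 0, 0, 0, 0, 2, 0], [0, -1, 0, -2, 0, 0, 2]].
The roots have two lengths (squared-length ratio 2:1); the short ones are alpha_{4}. The associated Dynkin diagram is a chain of 7 nodes with a double edge at one end; the terminal node there is the unique short simple root (B_7), so the type is B_7 (the algebra so(15)).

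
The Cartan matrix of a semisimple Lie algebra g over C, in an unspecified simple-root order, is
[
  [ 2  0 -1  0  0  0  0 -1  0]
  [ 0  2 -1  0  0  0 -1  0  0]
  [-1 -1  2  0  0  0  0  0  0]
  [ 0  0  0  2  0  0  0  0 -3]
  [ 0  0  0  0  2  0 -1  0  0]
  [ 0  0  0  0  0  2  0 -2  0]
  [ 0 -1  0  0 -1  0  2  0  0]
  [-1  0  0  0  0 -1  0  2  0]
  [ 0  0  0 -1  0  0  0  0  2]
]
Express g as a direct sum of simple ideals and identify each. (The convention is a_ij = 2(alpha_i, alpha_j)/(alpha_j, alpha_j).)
C7 + G2

The diagram associated to this matrix has two connected components: the simple roots {alpha_1, alpha_2, alpha_3, alpha_5, alpha_6, alpha_7, alpha_8} form a chain of 7 nodes with a double edge at one end; the terminal node there is the unique long simple root (C_7), and {alpha_4, alpha_9} form two nodes joined by a triple edge (G_2). A semisimple Lie algebra decomposes uniquely as the direct sum of simple ideals, one per connected component of its Dynkin diagram, so g ≅ C_7 ⊕ G_2 (dimension 105 + 14 = 119).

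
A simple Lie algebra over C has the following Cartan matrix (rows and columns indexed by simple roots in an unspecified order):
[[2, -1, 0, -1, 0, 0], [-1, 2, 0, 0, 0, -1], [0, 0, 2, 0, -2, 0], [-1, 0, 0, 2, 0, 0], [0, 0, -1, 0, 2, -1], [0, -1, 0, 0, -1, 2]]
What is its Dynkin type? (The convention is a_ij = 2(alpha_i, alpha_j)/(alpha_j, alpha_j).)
The matrix has rank 6 with 2's on the diagonal. Reading the off-diagonal entries as Dynkin edges (a single edge where a_ij = a_ji = -1; a double or triple edge where a_ij * a_ji = 2 or 3), the diagram is a chain of 6 nodes with a double edge at one end; the terminal node there is the unique long simple root (C_6). One simple-root ordering that puts it in standard form is (alpha_4, alpha_1, alpha_2, alpha_6, alpha_5, alpha_3). So the algebra is type C_6, i.e. sp(12).

type C_6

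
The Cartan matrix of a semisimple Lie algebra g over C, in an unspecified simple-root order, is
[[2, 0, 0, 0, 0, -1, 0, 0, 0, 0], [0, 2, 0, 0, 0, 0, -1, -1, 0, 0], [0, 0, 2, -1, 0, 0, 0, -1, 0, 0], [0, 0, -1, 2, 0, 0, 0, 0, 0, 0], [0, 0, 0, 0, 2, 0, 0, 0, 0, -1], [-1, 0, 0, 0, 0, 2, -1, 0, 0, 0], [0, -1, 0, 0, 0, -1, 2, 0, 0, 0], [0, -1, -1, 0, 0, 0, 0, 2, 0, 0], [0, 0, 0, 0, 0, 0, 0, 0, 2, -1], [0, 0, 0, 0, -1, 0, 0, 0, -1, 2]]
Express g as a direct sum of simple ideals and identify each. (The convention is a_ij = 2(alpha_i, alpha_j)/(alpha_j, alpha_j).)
A_3 ⊕ A_7

The diagram associated to this matrix has two connected components: the simple roots {alpha_5, alpha_9, alpha_10} form a chain of 3 nodes with single edges (A_3), and {alpha_1, alpha_2, alpha_3, alpha_4, alpha_6, alpha_7, alpha_8} form a chain of 7 nodes with single edges (A_7). A semisimple Lie algebra decomposes uniquely as the direct sum of simple ideals, one per connected component of its Dynkin diagram, so g ≅ A_3 ⊕ A_7 (dimension 15 + 63 = 78).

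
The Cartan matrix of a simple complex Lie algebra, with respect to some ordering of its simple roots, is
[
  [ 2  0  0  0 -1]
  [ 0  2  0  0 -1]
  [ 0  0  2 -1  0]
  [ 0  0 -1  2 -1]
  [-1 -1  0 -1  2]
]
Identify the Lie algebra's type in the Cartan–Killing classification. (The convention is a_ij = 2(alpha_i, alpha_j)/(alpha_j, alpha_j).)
D_5

The matrix has rank 5 with 2's on the diagonal. Reading the off-diagonal entries as Dynkin edges (a single edge where a_ij = a_ji = -1; a double or triple edge where a_ij * a_ji = 2 or 3), the diagram is a chain of 3 nodes with a fork of two nodes at one end (D_5). One simple-root ordering that puts it in standard form is (alpha_3, alpha_4, alpha_5, alpha_1, alpha_2). So the algebra is type D_5, i.e. so(10).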